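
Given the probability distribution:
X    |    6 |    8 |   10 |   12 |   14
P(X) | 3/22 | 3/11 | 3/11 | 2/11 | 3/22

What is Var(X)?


E[X] = 108/11
E[X²] = 1128/11
Var(X) = E[X²] - (E[X])² = 1128/11 - 11664/121 = 744/121

Var(X) = 744/121 ≈ 6.1488


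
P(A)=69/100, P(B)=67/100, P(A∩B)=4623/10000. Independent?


P(A)×P(B) = 4623/10000
P(A∩B) = 4623/10000
Equal ✓ → Independent

Yes, independent


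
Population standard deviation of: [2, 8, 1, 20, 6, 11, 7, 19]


Mean = 74/8 = 37/4
  (2-37/4)²=841/16
  (8-37/4)²=25/16
  (1-37/4)²=1089/16
  (20-37/4)²=1849/16
  (6-37/4)²=169/16
  (11-37/4)²=49/16
  (7-37/4)²=81/16
  (19-37/4)²=1521/16
Σ(x-μ)² = 703/2
σ² = (703/2)/8 = 703/16

σ = √(703/16) ≈ 6.6285


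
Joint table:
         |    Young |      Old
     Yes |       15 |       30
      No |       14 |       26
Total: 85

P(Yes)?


P(Yes) = (15+30)/85 = 45/85 = 9/17

P(Yes) = 9/17 ≈ 52.94%


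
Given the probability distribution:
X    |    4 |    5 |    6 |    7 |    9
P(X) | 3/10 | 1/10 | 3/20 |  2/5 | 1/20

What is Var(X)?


E[X] = 117/20
E[X²] = 727/20
Var(X) = E[X²] - (E[X])² = 727/20 - 13689/400 = 851/400

Var(X) = 851/400 ≈ 2.1275


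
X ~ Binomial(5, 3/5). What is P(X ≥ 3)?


P(X ≥ 3) = Σ P(X=i) for i=3..5
P(X=3) = 216/625
P(X=4) = 162/625
P(X=5) = 243/3125
Sum = 2133/3125

P(X ≥ 3) = 2133/3125 ≈ 68.26%


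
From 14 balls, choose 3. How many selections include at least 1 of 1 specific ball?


Complement: C(14,3) - C(13,3) = 364 - 286 = 78

78


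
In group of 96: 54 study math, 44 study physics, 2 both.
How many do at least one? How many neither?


|A∪B| = 54+44-2 = 96
Neither = 96-96 = 0

At least one: 96; Neither: 0


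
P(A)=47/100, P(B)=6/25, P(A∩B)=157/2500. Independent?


P(A)×P(B) = 141/1250
P(A∩B) = 157/2500
Not equal → NOT independent

No, not independent


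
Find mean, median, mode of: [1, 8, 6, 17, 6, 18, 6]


Sorted: [1, 6, 6, 6, 8, 17, 18]
Mean = 62/7
Median = 6
Freq: {1: 1, 8: 1, 6: 3, 17: 1, 18: 1}
Mode: [6]

Mean=62/7, Median=6, Mode=6


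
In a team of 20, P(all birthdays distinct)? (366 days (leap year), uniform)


P(all different) = Π(366-i)/366 for i=0..19
= (366/366)×(365/366)×...×(347/366)
= 0.589430

P ≈ 0.5894 ≈ 58.94%


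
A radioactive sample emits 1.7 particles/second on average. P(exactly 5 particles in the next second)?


Poisson(λ=1.7): P(X=5) = e^(-λ)×λ^k/k!
= e^(-1.7) × 1.7^5 / 5!
≈ 0.1826835241 × 14.19857 / 120 ≈ 0.021615

P(X=5) ≈ 0.021615 ≈ 2.16%


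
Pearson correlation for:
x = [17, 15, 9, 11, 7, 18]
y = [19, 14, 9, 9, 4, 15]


n=6, Σx=77, Σy=70, Σxy=1011, Σx²=1089, Σy²=960
r = (6×1011 - 77×70)/√((6×1089 - 77²)(6×960 - 70²))
= 676/√(605×860) = 676/√520300 ≈ 676/721.3182 ≈ 0.9372

r ≈ 0.9372


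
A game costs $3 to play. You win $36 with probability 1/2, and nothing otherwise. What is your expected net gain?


E[gain] = (36-3)×1/2 + (-3)×1/2
= 33/2 - 3/2 = 15

Expected net gain = $15 ≈ $15.00


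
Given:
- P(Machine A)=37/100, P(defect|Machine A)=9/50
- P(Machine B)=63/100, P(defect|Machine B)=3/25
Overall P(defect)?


P(B) = Σ P(B|Aᵢ)×P(Aᵢ)
  9/50×37/100 = 333/5000
  3/25×63/100 = 189/2500
Sum = 711/5000

P(defect) = 711/5000 ≈ 14.22%


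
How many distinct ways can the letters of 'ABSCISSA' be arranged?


Letters: 8, freq: {'A': 2, 'B': 1, 'S': 3, 'C': 1, 'I': 1}
8!/(2!×1!×3!×1!×1!) = 40320/12 = 3360

3360


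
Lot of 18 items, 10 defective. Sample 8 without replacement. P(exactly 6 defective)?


Hypergeometric: C(10,6)×C(8,2)/C(18,8)
= 210×28/43758 = 980/7293

P(X=6) = 980/7293 ≈ 13.44%


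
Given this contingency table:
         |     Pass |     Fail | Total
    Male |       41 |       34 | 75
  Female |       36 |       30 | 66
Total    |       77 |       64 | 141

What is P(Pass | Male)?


P(Pass | Male) = 41/(41+34) = 41/75

P(Pass|Male) = 41/75 ≈ 54.67%


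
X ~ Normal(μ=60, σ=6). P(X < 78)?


z = (78-60)/6 = 3.0
P(Z < 3.0) = 0.9987

P(X < 78) ≈ 0.9987


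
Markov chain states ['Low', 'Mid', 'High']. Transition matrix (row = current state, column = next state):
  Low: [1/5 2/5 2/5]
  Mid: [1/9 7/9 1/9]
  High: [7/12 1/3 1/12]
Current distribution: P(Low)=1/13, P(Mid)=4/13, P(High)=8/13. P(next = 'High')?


P(next=High) = Σᵢ P(now=i)×P(i→High)
= 1/13×2/5 + 4/13×1/9 + 8/13×1/12
= 2/65 + 4/117 + 2/39 = 68/585

P = 68/585 ≈ 0.1162


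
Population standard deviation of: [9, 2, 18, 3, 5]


Mean = 37/5
  (9-37/5)²=64/25
  (2-37/5)²=729/25
  (18-37/5)²=2809/25
  (3-37/5)²=484/25
  (5-37/5)²=144/25
Σ(x-μ)² = 846/5
σ² = (846/5)/5 = 846/25

σ = √(846/25) ≈ 5.8172


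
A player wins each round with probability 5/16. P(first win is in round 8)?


Geometric: P(X=8) = (1-p)^(k-1)×p = (11/16)^7×5/16 = 97435855/4294967296

P(X=8) = 97435855/4294967296 ≈ 2.27%


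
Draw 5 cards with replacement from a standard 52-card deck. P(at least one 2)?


P(not a 2) = 48/52 = 12/13
P(none in 5 draws) = (12/13)^5 = 248832/371293
P(≥1 2) = 1 - 248832/371293 = 122461/371293

P = 122461/371293 ≈ 32.98%


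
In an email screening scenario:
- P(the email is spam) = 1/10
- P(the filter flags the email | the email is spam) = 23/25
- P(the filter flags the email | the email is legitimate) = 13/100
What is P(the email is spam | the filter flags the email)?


Using Bayes' theorem:
P(A|B) = P(B|A)·P(A) / P(B)

P(the filter flags the email) = 23/25 × 1/10 + 13/100 × 9/10
= 23/250 + 117/1000 = 209/1000

P(the email is spam|the filter flags the email) = (23/250) / (209/1000) = 92/209

P(the email is spam|the filter flags the email) = 92/209 ≈ 44.02%


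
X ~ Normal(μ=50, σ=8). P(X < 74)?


z = (74-50)/8 = 3.0
P(Z < 3.0) = 0.9987

P(X < 74) ≈ 0.9987


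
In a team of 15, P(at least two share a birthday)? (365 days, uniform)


P(all different) = Π(365-i)/365 for i=0..14
= 0.747099
P(match) = 1 - 0.747099 = 0.252901

P ≈ 0.2529 ≈ 25.29%


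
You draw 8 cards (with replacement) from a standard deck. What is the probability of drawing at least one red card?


P(not a red card) = 26/52 = 1/2
P(none in 8 draws) = (1/2)^8 = 1/256
P(≥1 red card) = 1 - 1/256 = 255/256

P = 255/256 ≈ 99.61%


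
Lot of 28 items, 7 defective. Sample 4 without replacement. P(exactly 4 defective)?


Hypergeometric: C(7,4)×C(21,0)/C(28,4)
= 35×1/20475 = 1/585

P(X=4) = 1/585 ≈ 0.17%


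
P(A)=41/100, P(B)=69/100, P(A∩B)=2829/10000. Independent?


P(A)×P(B) = 2829/10000
P(A∩B) = 2829/10000
Equal ✓ → Independent

Yes, independent


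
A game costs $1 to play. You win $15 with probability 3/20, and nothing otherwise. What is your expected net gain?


E[gain] = (15-1)×3/20 + (-1)×17/20
= 21/10 - 17/20 = 5/4

Expected net gain = $5/4 ≈ $1.25


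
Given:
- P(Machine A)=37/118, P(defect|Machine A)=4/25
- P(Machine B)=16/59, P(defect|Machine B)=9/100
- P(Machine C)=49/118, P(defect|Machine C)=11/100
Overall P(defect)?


P(B) = Σ P(B|Aᵢ)×P(Aᵢ)
  4/25×37/118 = 74/1475
  9/100×16/59 = 36/1475
  11/100×49/118 = 539/11800
Sum = 1419/11800

P(defect) = 1419/11800 ≈ 12.03%


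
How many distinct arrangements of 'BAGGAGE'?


Letters: 7, freq: {'B': 1, 'A': 2, 'G': 3, 'E': 1}
7!/(1!×2!×3!×1!) = 5040/12 = 420

420


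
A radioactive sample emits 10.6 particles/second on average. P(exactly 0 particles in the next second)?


Poisson(λ=10.6): P(X=0) = e^(-λ)×λ^k/k!
= e^(-10.6) × 10.6^0 / 0!
≈ 2.491600973e-05 × 1 / 1 ≈ 0.000025

P(X=0) ≈ 0.000025 ≈ 0.00%


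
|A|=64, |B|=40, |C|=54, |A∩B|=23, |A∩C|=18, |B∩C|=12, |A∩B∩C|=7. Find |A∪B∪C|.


|A∪B∪C| = 64+40+54-23-18-12+7 = 112

|A∪B∪C| = 112


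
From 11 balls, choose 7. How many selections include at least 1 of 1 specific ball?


Complement: C(11,7) - C(10,7) = 330 - 120 = 210

210


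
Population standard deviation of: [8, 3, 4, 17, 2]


Mean = 34/5
  (8-34/5)²=36/25
  (3-34/5)²=361/25
  (4-34/5)²=196/25
  (17-34/5)²=2601/25
  (2-34/5)²=576/25
Σ(x-μ)² = 754/5
σ² = (754/5)/5 = 754/25

σ = √(754/25) ≈ 5.4918


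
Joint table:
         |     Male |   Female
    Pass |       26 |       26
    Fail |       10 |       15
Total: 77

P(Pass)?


P(Pass) = (26+26)/77 = 52/77

P(Pass) = 52/77 ≈ 67.53%


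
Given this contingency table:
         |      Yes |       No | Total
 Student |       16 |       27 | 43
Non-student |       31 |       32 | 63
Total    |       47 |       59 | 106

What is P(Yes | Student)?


P(Yes | Student) = 16/(16+27) = 16/43

P(Yes|Student) = 16/43 ≈ 37.21%


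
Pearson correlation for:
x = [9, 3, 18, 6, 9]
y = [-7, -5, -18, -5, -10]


n=5, Σx=45, Σy=-45, Σxy=-522, Σx²=531, Σy²=523
r = (5×(-522) - 45×(-45))/√((5×531 - 45²)(5×523 - (-45)²))
= -585/√(630×590) = -585/√371700 ≈ -585/609.6720 ≈ -0.9595

r ≈ -0.9595


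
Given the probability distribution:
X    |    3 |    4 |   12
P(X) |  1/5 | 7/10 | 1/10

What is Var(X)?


E[X] = 23/5
E[X²] = 137/5
Var(X) = E[X²] - (E[X])² = 137/5 - 529/25 = 156/25

Var(X) = 156/25 ≈ 6.2400


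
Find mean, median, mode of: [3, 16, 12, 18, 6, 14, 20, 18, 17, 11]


Sorted: [3, 6, 11, 12, 14, 16, 17, 18, 18, 20]
Mean = 135/10 = 27/2
Median = 15
Freq: {3: 1, 16: 1, 12: 1, 18: 2, 6: 1, 14: 1, 20: 1, 17: 1, 11: 1}
Mode: [18]

Mean=27/2, Median=15, Mode=18


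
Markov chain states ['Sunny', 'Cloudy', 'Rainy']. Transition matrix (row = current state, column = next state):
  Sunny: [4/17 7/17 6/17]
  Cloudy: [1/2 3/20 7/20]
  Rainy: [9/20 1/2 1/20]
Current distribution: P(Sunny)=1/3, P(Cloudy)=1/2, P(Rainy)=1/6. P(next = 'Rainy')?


P(next=Rainy) = Σᵢ P(now=i)×P(i→Rainy)
= 1/3×6/17 + 1/2×7/20 + 1/6×1/20
= 2/17 + 7/40 + 1/120 = 307/1020

P = 307/1020 ≈ 0.3010


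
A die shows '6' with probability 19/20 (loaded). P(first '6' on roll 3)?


Geometric: P(X=3) = (1-p)^(k-1)×p = (1/20)^2×19/20 = 19/8000

P(X=3) = 19/8000 ≈ 0.24%


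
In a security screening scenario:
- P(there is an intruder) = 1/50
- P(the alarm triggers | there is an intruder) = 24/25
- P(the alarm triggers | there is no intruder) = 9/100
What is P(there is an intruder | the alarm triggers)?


Using Bayes' theorem:
P(A|B) = P(B|A)·P(A) / P(B)

P(the alarm triggers) = 24/25 × 1/50 + 9/100 × 49/50
= 12/625 + 441/5000 = 537/5000

P(there is an intruder|the alarm triggers) = (12/625) / (537/5000) = 32/179

P(there is an intruder|the alarm triggers) = 32/179 ≈ 17.88%


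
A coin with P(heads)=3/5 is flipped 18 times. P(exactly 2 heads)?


Binomial: P(X=2) = C(18,2)×p^2×(1-p)^16
= 153 × 9/25 × 65536/152587890625 = 90243072/3814697265625

P(X=2) = 90243072/3814697265625 ≈ 0.00%


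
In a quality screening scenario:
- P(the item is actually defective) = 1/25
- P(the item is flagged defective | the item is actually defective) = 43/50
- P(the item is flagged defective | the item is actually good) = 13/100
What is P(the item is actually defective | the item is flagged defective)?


Using Bayes' theorem:
P(A|B) = P(B|A)·P(A) / P(B)

P(the item is flagged defective) = 43/50 × 1/25 + 13/100 × 24/25
= 43/1250 + 78/625 = 199/1250

P(the item is actually defective|the item is flagged defective) = (43/1250) / (199/1250) = 43/199

P(the item is actually defective|the item is flagged defective) = 43/199 ≈ 21.61%


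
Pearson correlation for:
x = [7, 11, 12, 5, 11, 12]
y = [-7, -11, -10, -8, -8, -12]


n=6, Σx=58, Σy=-56, Σxy=-562, Σx²=604, Σy²=542
r = (6×(-562) - 58×(-56))/√((6×604 - 58²)(6×542 - (-56)²))
= -124/√(260×116) = -124/√30160 ≈ -124/173.6663 ≈ -0.7140

r ≈ -0.7140


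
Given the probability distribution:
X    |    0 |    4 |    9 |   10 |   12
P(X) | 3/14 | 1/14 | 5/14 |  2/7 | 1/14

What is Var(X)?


E[X] = 101/14
E[X²] = 965/14
Var(X) = E[X²] - (E[X])² = 965/14 - 10201/196 = 3309/196

Var(X) = 3309/196 ≈ 16.8827


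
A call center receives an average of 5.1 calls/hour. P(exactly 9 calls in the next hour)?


Poisson(λ=5.1): P(X=9) = e^(-λ)×λ^k/k!
= e^(-5.1) × 5.1^9 / 9!
≈ 0.006096746566 × 2334165.17309 / 362880 ≈ 0.039216

P(X=9) ≈ 0.039216 ≈ 3.92%


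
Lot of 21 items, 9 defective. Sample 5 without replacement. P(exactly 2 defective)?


Hypergeometric: C(9,2)×C(12,3)/C(21,5)
= 36×220/20349 = 880/2261

P(X=2) = 880/2261 ≈ 38.92%


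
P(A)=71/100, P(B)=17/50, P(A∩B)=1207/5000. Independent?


P(A)×P(B) = 1207/5000
P(A∩B) = 1207/5000
Equal ✓ → Independent

Yes, independent


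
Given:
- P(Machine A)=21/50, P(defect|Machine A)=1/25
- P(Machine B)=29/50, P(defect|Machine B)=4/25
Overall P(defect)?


P(B) = Σ P(B|Aᵢ)×P(Aᵢ)
  1/25×21/50 = 21/1250
  4/25×29/50 = 58/625
Sum = 137/1250

P(defect) = 137/1250 ≈ 10.96%


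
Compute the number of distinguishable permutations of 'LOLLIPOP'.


Letters: 8, freq: {'L': 3, 'O': 2, 'I': 1, 'P': 2}
8!/(3!×2!×1!×2!) = 40320/24 = 1680

1680


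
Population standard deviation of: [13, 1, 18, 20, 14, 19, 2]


Mean = 87/7
  (13-87/7)²=16/49
  (1-87/7)²=6400/49
  (18-87/7)²=1521/49
  (20-87/7)²=2809/49
  (14-87/7)²=121/49
  (19-87/7)²=2116/49
  (2-87/7)²=5329/49
Σ(x-μ)² = 2616/7
σ² = (2616/7)/7 = 2616/49

σ = √(2616/49) ≈ 7.3067


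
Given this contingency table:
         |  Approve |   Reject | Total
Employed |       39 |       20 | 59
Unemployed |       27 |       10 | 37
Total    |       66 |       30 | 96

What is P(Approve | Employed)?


P(Approve | Employed) = 39/(39+20) = 39/59

P(Approve|Employed) = 39/59 ≈ 66.10%


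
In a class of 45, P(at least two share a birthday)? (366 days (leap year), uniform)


P(all different) = Π(366-i)/366 for i=0..44
= 0.059503
P(match) = 1 - 0.059503 = 0.940497

P ≈ 0.9405 ≈ 94.05%


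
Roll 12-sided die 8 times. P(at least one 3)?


P(no 3)^8 = (11/12)^8 = 214358881/429981696
P(≥1) = 1 - 214358881/429981696 = 215622815/429981696

P = 215622815/429981696 ≈ 50.15%


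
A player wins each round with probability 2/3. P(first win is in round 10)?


Geometric: P(X=10) = (1-p)^(k-1)×p = (1/3)^9×2/3 = 2/59049

P(X=10) = 2/59049 ≈ 0.00%


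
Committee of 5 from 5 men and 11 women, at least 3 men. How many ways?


Count by #men:
  3M,2W: C(5,3)×C(11,2)=550
  4M,1W: C(5,4)×C(11,1)=55
  5M,0W: C(5,5)×C(11,0)=1
Total = 606

606


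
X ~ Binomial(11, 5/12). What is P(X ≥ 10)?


P(X ≥ 10) = Σ P(X=i) for i=10..11
P(X=10) = 751953125/743008370688
P(X=11) = 48828125/743008370688
Sum = 400390625/371504185344

P(X ≥ 10) = 400390625/371504185344 ≈ 0.11%


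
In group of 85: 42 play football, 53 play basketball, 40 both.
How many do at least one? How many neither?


|A∪B| = 42+53-40 = 55
Neither = 85-55 = 30

At least one: 55; Neither: 30


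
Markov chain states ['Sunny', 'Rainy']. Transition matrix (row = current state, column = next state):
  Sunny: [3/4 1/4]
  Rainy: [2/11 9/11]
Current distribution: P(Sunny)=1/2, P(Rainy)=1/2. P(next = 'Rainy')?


P(next=Rainy) = Σᵢ P(now=i)×P(i→Rainy)
= 1/2×1/4 + 1/2×9/11
= 1/8 + 9/22 = 47/88

P = 47/88 ≈ 0.5341


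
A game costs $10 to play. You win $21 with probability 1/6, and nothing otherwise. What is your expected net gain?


E[gain] = (21-10)×1/6 + (-10)×5/6
= 11/6 - 25/3 = -13/2

Expected net gain = $-13/2 ≈ $-6.50


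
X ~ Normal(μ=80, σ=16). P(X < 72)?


z = (72-80)/16 = -0.5
P(Z < -0.5) = 0.3085

P(X < 72) ≈ 0.3085


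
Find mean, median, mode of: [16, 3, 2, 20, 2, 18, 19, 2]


Sorted: [2, 2, 2, 3, 16, 18, 19, 20]
Mean = 82/8 = 41/4
Median = 19/2
Freq: {16: 1, 3: 1, 2: 3, 20: 1, 18: 1, 19: 1}
Mode: [2]

Mean=41/4, Median=19/2, Mode=2


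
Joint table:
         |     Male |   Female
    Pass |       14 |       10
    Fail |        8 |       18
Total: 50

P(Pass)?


P(Pass) = (14+10)/50 = 24/50 = 12/25

P(Pass) = 12/25 ≈ 48.00%


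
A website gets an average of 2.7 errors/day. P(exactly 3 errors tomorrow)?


Poisson(λ=2.7): P(X=3) = e^(-λ)×λ^k/k!
= e^(-2.7) × 2.7^3 / 3!
≈ 0.06720551274 × 19.683 / 6 ≈ 0.220468

P(X=3) ≈ 0.220468 ≈ 22.05%


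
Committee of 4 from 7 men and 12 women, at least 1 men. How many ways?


Count by #men:
  1M,3W: C(7,1)×C(12,3)=1540
  2M,2W: C(7,2)×C(12,2)=1386
  3M,1W: C(7,3)×C(12,1)=420
  4M,0W: C(7,4)×C(12,0)=35
Total = 3381

3381


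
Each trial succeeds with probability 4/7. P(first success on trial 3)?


Geometric: P(X=3) = (1-p)^(k-1)×p = (3/7)^2×4/7 = 36/343

P(X=3) = 36/343 ≈ 10.50%


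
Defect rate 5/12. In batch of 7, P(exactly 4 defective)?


Binomial: P(X=4) = C(7,4)×p^4×(1-p)^3
= 35 × 625/20736 × 343/1728 = 7503125/35831808

P(X=4) = 7503125/35831808 ≈ 20.94%


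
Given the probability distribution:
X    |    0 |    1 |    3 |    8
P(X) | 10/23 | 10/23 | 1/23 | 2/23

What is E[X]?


E[X] = Σ x·P(X=x)
= (0)×(10/23) + (1)×(10/23) + (3)×(1/23) + (8)×(2/23)
= 29/23

E[X] = 29/23


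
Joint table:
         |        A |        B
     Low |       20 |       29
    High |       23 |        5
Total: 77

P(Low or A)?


P(Low∨A) = P(Low) + P(A) - P(Low∧A)
= (49 + 43 - 20)/77 = 72/77

P = 72/77 ≈ 93.51%


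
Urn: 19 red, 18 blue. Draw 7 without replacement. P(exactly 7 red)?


Hypergeometric: C(19,7)×C(18,0)/C(37,7)
= 50388×1/10295472 = 247/50468

P(X=7) = 247/50468 ≈ 0.49%


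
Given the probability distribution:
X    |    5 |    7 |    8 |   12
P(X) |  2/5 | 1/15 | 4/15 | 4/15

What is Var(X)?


E[X] = 39/5
E[X²] = 1031/15
Var(X) = E[X²] - (E[X])² = 1031/15 - 1521/25 = 592/75

Var(X) = 592/75 ≈ 7.8933


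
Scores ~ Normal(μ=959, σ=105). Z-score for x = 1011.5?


z = (x - μ)/σ = (1011.5 - 959)/105 = 0.5

z = 0.5


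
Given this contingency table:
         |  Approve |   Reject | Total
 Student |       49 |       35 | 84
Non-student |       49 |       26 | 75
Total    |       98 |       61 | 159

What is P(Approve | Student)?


P(Approve | Student) = 49/(49+35) = 49/84 = 7/12

P(Approve|Student) = 7/12 ≈ 58.33%


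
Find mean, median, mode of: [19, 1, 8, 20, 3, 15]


Sorted: [1, 3, 8, 15, 19, 20]
Mean = 66/6 = 11
Median = 23/2
Freq: {19: 1, 1: 1, 8: 1, 20: 1, 3: 1, 15: 1}
Mode: No mode

Mean=11, Median=23/2, Mode=No mode


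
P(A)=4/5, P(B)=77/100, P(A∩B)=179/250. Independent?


P(A)×P(B) = 77/125
P(A∩B) = 179/250
Not equal → NOT independent

No, not independent


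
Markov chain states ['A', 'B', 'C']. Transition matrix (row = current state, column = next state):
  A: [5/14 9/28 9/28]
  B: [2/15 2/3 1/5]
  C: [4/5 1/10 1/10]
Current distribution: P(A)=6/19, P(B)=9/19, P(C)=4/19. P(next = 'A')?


P(next=A) = Σᵢ P(now=i)×P(i→A)
= 6/19×5/14 + 9/19×2/15 + 4/19×4/5
= 15/133 + 6/95 + 16/95 = 229/665

P = 229/665 ≈ 0.3444


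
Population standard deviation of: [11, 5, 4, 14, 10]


Mean = 44/5
  (11-44/5)²=121/25
  (5-44/5)²=361/25
  (4-44/5)²=576/25
  (14-44/5)²=676/25
  (10-44/5)²=36/25
Σ(x-μ)² = 354/5
σ² = (354/5)/5 = 354/25

σ = √(354/25) ≈ 3.7630


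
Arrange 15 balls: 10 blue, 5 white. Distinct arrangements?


15!/(10!×5!) = 3003

3003


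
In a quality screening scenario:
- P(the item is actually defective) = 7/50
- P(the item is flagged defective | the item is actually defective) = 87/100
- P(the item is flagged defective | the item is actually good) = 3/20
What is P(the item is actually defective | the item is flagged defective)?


Using Bayes' theorem:
P(A|B) = P(B|A)·P(A) / P(B)

P(the item is flagged defective) = 87/100 × 7/50 + 3/20 × 43/50
= 609/5000 + 129/1000 = 627/2500

P(the item is actually defective|the item is flagged defective) = (609/5000) / (627/2500) = 203/418

P(the item is actually defective|the item is flagged defective) = 203/418 ≈ 48.56%


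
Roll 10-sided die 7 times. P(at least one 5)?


P(no 5)^7 = (9/10)^7 = 4782969/10000000
P(≥1) = 1 - 4782969/10000000 = 5217031/10000000

P = 5217031/10000000 ≈ 52.17%


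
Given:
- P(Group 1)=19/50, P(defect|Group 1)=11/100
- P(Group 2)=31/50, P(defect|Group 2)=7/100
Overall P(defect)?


P(B) = Σ P(B|Aᵢ)×P(Aᵢ)
  11/100×19/50 = 209/5000
  7/100×31/50 = 217/5000
Sum = 213/2500

P(defect) = 213/2500 ≈ 8.52%


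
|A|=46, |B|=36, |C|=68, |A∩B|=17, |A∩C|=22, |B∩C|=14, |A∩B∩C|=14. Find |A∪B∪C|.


|A∪B∪C| = 46+36+68-17-22-14+14 = 111

|A∪B∪C| = 111


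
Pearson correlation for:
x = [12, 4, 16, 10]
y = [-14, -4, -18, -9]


n=4, Σx=42, Σy=-45, Σxy=-562, Σx²=516, Σy²=617
r = (4×(-562) - 42×(-45))/√((4×516 - 42²)(4×617 - (-45)²))
= -358/√(300×443) = -358/√132900 ≈ -358/364.5545 ≈ -0.9820

r ≈ -0.9820


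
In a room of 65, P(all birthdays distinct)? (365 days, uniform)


P(all different) = Π(365-i)/365 for i=0..64
= (365/365)×(364/365)×...×(301/365)
= 0.002317

P ≈ 0.0023 ≈ 0.23%


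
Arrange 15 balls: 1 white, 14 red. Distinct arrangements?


15!/(1!×14!) = 15

15


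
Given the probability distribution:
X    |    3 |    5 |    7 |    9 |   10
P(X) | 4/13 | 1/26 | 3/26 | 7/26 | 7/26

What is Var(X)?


E[X] = 183/26
E[X²] = 1511/26
Var(X) = E[X²] - (E[X])² = 1511/26 - 33489/676 = 5797/676

Var(X) = 5797/676 ≈ 8.5754


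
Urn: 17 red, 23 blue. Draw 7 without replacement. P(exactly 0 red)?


Hypergeometric: C(17,0)×C(23,7)/C(40,7)
= 1×245157/18643560 = 253/19240

P(X=0) = 253/19240 ≈ 1.31%


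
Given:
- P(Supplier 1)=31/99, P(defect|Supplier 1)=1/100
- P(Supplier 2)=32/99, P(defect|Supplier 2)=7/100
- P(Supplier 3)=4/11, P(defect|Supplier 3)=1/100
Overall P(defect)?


P(B) = Σ P(B|Aᵢ)×P(Aᵢ)
  1/100×31/99 = 31/9900
  7/100×32/99 = 56/2475
  1/100×4/11 = 1/275
Sum = 97/3300

P(defect) = 97/3300 ≈ 2.94%


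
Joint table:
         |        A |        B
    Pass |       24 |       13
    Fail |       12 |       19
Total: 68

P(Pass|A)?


P(Pass|A) = 24/(24+12) = 24/36 = 2/3

P = 2/3 ≈ 66.67%


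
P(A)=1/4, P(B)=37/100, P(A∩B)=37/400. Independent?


P(A)×P(B) = 37/400
P(A∩B) = 37/400
Equal ✓ → Independent

Yes, independent


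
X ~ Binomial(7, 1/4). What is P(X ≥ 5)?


P(X ≥ 5) = Σ P(X=i) for i=5..7
P(X=5) = 189/16384
P(X=6) = 21/16384
P(X=7) = 1/16384
Sum = 211/16384

P(X ≥ 5) = 211/16384 ≈ 1.29%


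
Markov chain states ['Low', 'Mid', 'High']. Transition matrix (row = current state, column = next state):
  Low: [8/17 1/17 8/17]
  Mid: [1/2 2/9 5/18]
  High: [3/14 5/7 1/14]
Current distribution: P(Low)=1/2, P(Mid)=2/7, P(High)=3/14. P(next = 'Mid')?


P(next=Mid) = Σᵢ P(now=i)×P(i→Mid)
= 1/2×1/17 + 2/7×2/9 + 3/14×5/7
= 1/34 + 4/63 + 15/98 = 1844/7497

P = 1844/7497 ≈ 0.2460


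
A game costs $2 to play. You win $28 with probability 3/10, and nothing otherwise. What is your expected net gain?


E[gain] = (28-2)×3/10 + (-2)×7/10
= 39/5 - 7/5 = 32/5

Expected net gain = $32/5 ≈ $6.40


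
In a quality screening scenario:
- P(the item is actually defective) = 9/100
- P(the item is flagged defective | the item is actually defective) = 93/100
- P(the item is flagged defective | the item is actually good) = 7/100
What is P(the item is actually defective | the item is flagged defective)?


Using Bayes' theorem:
P(A|B) = P(B|A)·P(A) / P(B)

P(the item is flagged defective) = 93/100 × 9/100 + 7/100 × 91/100
= 837/10000 + 637/10000 = 737/5000

P(the item is actually defective|the item is flagged defective) = (837/10000) / (737/5000) = 837/1474

P(the item is actually defective|the item is flagged defective) = 837/1474 ≈ 56.78%


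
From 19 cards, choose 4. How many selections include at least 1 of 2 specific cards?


Complement: C(19,4) - C(17,4) = 3876 - 2380 = 1496

1496


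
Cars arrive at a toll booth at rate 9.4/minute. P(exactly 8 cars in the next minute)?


Poisson(λ=9.4): P(X=8) = e^(-λ)×λ^k/k!
= e^(-9.4) × 9.4^8 / 8!
≈ 8.272406556e-05 × 60956893.8541 / 40320 ≈ 0.125065

P(X=8) ≈ 0.125065 ≈ 12.51%


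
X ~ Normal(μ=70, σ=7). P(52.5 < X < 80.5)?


z₁=(52.5-70)/7=-2.5, z₂=(80.5-70)/7=1.5
P = Φ(1.5) - Φ(-2.5) = 0.933193 - 0.006210 = 0.926983 ≈ 0.9270

P(52.5 < X < 80.5) ≈ 0.9270


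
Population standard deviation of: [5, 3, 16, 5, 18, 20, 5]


Mean = 72/7
  (5-72/7)²=1369/49
  (3-72/7)²=2601/49
  (16-72/7)²=1600/49
  (5-72/7)²=1369/49
  (18-72/7)²=2916/49
  (20-72/7)²=4624/49
  (5-72/7)²=1369/49
Σ(x-μ)² = 2264/7
σ² = (2264/7)/7 = 2264/49

σ = √(2264/49) ≈ 6.7974


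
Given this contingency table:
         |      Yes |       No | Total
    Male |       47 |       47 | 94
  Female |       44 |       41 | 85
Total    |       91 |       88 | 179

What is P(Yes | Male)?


P(Yes | Male) = 47/(47+47) = 47/94 = 1/2

P(Yes|Male) = 1/2 ≈ 50.00%


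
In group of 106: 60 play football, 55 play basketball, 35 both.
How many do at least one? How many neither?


|A∪B| = 60+55-35 = 80
Neither = 106-80 = 26

At least one: 80; Neither: 26


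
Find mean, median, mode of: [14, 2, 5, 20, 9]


Sorted: [2, 5, 9, 14, 20]
Mean = 50/5 = 10
Median = 9
Freq: {14: 1, 2: 1, 5: 1, 20: 1, 9: 1}
Mode: No mode

Mean=10, Median=9, Mode=No mode


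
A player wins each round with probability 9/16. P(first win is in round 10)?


Geometric: P(X=10) = (1-p)^(k-1)×p = (7/16)^9×9/16 = 363182463/1099511627776

P(X=10) = 363182463/1099511627776 ≈ 0.03%


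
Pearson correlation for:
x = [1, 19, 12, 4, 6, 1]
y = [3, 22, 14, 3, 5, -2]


n=6, Σx=43, Σy=45, Σxy=629, Σx²=559, Σy²=727
r = (6×629 - 43×45)/√((6×559 - 43²)(6×727 - 45²))
= 1839/√(1505×2337) = 1839/√3517185 ≈ 1839/1875.4160 ≈ 0.9806

r ≈ 0.9806


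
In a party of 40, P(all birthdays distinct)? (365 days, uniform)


P(all different) = Π(365-i)/365 for i=0..39
= (365/365)×(364/365)×...×(326/365)
= 0.108768

P ≈ 0.1088 ≈ 10.88%


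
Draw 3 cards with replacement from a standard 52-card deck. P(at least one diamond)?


P(not a diamond) = 39/52 = 3/4
P(none in 3 draws) = (3/4)^3 = 27/64
P(≥1 diamond) = 1 - 27/64 = 37/64

P = 37/64 ≈ 57.81%


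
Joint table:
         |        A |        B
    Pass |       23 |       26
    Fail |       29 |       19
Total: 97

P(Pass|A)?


P(Pass|A) = 23/(23+29) = 23/52

P = 23/52 ≈ 44.23%


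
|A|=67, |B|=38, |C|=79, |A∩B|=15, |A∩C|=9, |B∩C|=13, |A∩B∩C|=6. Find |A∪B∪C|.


|A∪B∪C| = 67+38+79-15-9-13+6 = 153

|A∪B∪C| = 153


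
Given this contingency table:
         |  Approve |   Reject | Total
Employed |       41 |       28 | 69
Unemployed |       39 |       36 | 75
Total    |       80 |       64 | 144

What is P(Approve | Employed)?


P(Approve | Employed) = 41/(41+28) = 41/69

P(Approve|Employed) = 41/69 ≈ 59.42%


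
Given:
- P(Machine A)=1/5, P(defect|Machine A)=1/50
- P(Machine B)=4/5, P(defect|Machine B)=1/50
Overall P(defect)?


P(B) = Σ P(B|Aᵢ)×P(Aᵢ)
  1/50×1/5 = 1/250
  1/50×4/5 = 2/125
Sum = 1/50

P(defect) = 1/50 ≈ 2.00%


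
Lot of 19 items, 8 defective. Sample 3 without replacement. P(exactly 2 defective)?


Hypergeometric: C(8,2)×C(11,1)/C(19,3)
= 28×11/969 = 308/969

P(X=2) = 308/969 ≈ 31.79%


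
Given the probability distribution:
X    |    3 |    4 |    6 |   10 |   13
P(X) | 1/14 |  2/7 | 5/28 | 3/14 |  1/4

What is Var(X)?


E[X] = 219/28
E[X²] = 2109/28
Var(X) = E[X²] - (E[X])² = 2109/28 - 47961/784 = 11091/784

Var(X) = 11091/784 ≈ 14.1467


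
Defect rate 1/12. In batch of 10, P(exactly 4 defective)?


Binomial: P(X=4) = C(10,4)×p^4×(1-p)^6
= 210 × 1/20736 × 1771561/2985984 = 62004635/10319560704

P(X=4) = 62004635/10319560704 ≈ 0.60%


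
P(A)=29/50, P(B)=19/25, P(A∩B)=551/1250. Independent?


P(A)×P(B) = 551/1250
P(A∩B) = 551/1250
Equal ✓ → Independent

Yes, independent


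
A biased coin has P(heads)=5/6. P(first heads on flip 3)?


Geometric: P(X=3) = (1-p)^(k-1)×p = (1/6)^2×5/6 = 5/216

P(X=3) = 5/216 ≈ 2.31%


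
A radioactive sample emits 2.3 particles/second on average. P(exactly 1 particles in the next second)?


Poisson(λ=2.3): P(X=1) = e^(-λ)×λ^k/k!
= e^(-2.3) × 2.3^1 / 1!
≈ 0.1002588437 × 2.3 / 1 ≈ 0.230595

P(X=1) ≈ 0.230595 ≈ 23.06%


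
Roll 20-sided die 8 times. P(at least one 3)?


P(no 3)^8 = (19/20)^8 = 16983563041/25600000000
P(≥1) = 1 - 16983563041/25600000000 = 8616436959/25600000000

P = 8616436959/25600000000 ≈ 33.66%


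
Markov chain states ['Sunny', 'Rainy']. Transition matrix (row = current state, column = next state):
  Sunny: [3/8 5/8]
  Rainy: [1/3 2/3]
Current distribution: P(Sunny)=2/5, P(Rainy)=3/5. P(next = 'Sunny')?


P(next=Sunny) = Σᵢ P(now=i)×P(i→Sunny)
= 2/5×3/8 + 3/5×1/3
= 3/20 + 1/5 = 7/20

P = 7/20 ≈ 0.3500


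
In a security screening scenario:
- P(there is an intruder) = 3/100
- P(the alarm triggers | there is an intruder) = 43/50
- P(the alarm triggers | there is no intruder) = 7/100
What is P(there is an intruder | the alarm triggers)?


Using Bayes' theorem:
P(A|B) = P(B|A)·P(A) / P(B)

P(the alarm triggers) = 43/50 × 3/100 + 7/100 × 97/100
= 129/5000 + 679/10000 = 937/10000

P(there is an intruder|the alarm triggers) = (129/5000) / (937/10000) = 258/937

P(there is an intruder|the alarm triggers) = 258/937 ≈ 27.53%


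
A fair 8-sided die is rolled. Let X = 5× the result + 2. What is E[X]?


E[die] = (1+8)/2 = 9/2
E[X] = 5×9/2 + 2 = 49/2

E[X] = 49/2


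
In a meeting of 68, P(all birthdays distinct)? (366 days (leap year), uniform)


P(all different) = Π(366-i)/366 for i=0..67
= (366/366)×(365/366)×...×(299/366)
= 0.001299

P ≈ 0.0013 ≈ 0.13%


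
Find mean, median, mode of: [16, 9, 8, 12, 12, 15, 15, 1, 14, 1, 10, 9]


Sorted: [1, 1, 8, 9, 9, 10, 12, 12, 14, 15, 15, 16]
Mean = 122/12 = 61/6
Median = 11
Freq: {16: 1, 9: 2, 8: 1, 12: 2, 15: 2, 1: 2, 14: 1, 10: 1}
Mode: [1, 9, 12, 15]

Mean=61/6, Median=11, Mode=[1, 9, 12, 15]


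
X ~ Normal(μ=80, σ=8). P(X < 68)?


z = (68-80)/8 = -1.5
P(Z < -1.5) = 0.0668

P(X < 68) ≈ 0.0668


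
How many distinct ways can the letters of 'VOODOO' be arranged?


Letters: 6, freq: {'V': 1, 'O': 4, 'D': 1}
6!/(1!×4!×1!) = 720/24 = 30

30


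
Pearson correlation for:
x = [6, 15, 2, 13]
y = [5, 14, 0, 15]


n=4, Σx=36, Σy=34, Σxy=435, Σx²=434, Σy²=446
r = (4×435 - 36×34)/√((4×434 - 36²)(4×446 - 34²))
= 516/√(440×628) = 516/√276320 ≈ 516/525.6615 ≈ 0.9816

r ≈ 0.9816


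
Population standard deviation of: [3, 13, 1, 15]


Mean = 32/4 = 8
  (3-8)²=25
  (13-8)²=25
  (1-8)²=49
  (15-8)²=49
Σ(x-μ)² = 148
σ² = 148/4 = 37

σ = √(37) ≈ 6.0828


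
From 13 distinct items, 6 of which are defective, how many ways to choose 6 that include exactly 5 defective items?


Choose 5 of the 6 defective items and 1 of the other 7 items:
C(6,5)×C(7,1) = 6×7 = 42

42


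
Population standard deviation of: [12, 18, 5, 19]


Mean = 54/4 = 27/2
  (12-27/2)²=9/4
  (18-27/2)²=81/4
  (5-27/2)²=289/4
  (19-27/2)²=121/4
Σ(x-μ)² = 125
σ² = 125/4

σ = √(125/4) ≈ 5.5902


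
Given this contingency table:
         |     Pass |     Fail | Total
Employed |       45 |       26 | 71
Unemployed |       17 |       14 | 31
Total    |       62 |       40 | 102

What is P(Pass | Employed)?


P(Pass | Employed) = 45/(45+26) = 45/71

P(Pass|Employed) = 45/71 ≈ 63.38%


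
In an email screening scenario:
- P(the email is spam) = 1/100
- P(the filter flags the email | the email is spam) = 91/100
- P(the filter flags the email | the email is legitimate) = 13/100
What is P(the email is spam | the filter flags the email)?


Using Bayes' theorem:
P(A|B) = P(B|A)·P(A) / P(B)

P(the filter flags the email) = 91/100 × 1/100 + 13/100 × 99/100
= 91/10000 + 1287/10000 = 689/5000

P(the email is spam|the filter flags the email) = (91/10000) / (689/5000) = 7/106

P(the email is spam|the filter flags the email) = 7/106 ≈ 6.60%


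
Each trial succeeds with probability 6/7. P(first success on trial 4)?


Geometric: P(X=4) = (1-p)^(k-1)×p = (1/7)^3×6/7 = 6/2401

P(X=4) = 6/2401 ≈ 0.25%


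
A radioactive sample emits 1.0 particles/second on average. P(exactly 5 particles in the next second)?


Poisson(λ=1.0): P(X=5) = e^(-λ)×λ^k/k!
= e^(-1.0) × 1.0^5 / 5!
≈ 0.3678794412 × 1 / 120 ≈ 0.003066

P(X=5) ≈ 0.003066 ≈ 0.31%


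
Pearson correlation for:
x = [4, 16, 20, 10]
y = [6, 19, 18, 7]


n=4, Σx=50, Σy=50, Σxy=758, Σx²=772, Σy²=770
r = (4×758 - 50×50)/√((4×772 - 50²)(4×770 - 50²))
= 532/√(588×580) = 532/√341040 ≈ 532/583.9863 ≈ 0.9110

r ≈ 0.9110


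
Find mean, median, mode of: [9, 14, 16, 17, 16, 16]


Sorted: [9, 14, 16, 16, 16, 17]
Mean = 88/6 = 44/3
Median = 16
Freq: {9: 1, 14: 1, 16: 3, 17: 1}
Mode: [16]

Mean=44/3, Median=16, Mode=16


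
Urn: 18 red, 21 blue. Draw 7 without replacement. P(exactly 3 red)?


Hypergeometric: C(18,3)×C(21,4)/C(39,7)
= 816×5985/15380937 = 1680/5291

P(X=3) = 1680/5291 ≈ 31.75%


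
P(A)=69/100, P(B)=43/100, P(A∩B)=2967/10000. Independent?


P(A)×P(B) = 2967/10000
P(A∩B) = 2967/10000
Equal ✓ → Independent

Yes, independent


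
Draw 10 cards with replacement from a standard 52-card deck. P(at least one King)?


P(not a King) = 48/52 = 12/13
P(none in 10 draws) = (12/13)^10 = 61917364224/137858491849
P(≥1 King) = 1 - 61917364224/137858491849 = 75941127625/137858491849

P = 75941127625/137858491849 ≈ 55.09%


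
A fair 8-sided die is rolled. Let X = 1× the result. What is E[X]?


E[die] = (1+8)/2 = 9/2
E[X] = 1 × 9/2 = 9/2

E[X] = 9/2


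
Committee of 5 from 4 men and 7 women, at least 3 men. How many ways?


Count by #men:
  3M,2W: C(4,3)×C(7,2)=84
  4M,1W: C(4,4)×C(7,1)=7
Total = 91

91


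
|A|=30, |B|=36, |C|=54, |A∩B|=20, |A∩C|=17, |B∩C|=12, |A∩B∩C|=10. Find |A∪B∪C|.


|A∪B∪C| = 30+36+54-20-17-12+10 = 81

|A∪B∪C| = 81


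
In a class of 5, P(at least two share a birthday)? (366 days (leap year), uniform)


P(all different) = Π(366-i)/366 for i=0..4
= 0.972938
P(match) = 1 - 0.972938 = 0.027062

P ≈ 0.0271 ≈ 2.71%


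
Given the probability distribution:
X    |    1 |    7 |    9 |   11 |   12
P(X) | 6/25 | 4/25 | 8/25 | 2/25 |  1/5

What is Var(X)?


E[X] = 188/25
E[X²] = 1812/25
Var(X) = E[X²] - (E[X])² = 1812/25 - 35344/625 = 9956/625

Var(X) = 9956/625 ≈ 15.9296


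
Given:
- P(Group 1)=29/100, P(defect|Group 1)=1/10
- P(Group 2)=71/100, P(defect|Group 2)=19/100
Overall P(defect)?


P(B) = Σ P(B|Aᵢ)×P(Aᵢ)
  1/10×29/100 = 29/1000
  19/100×71/100 = 1349/10000
Sum = 1639/10000

P(defect) = 1639/10000 ≈ 16.39%


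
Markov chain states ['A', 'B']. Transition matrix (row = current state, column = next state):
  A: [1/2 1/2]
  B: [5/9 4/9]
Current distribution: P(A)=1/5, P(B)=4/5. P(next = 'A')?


P(next=A) = Σᵢ P(now=i)×P(i→A)
= 1/5×1/2 + 4/5×5/9
= 1/10 + 4/9 = 49/90

P = 49/90 ≈ 0.5444


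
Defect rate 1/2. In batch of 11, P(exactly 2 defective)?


Binomial: P(X=2) = C(11,2)×p^2×(1-p)^9
= 55 × 1/4 × 1/512 = 55/2048

P(X=2) = 55/2048 ≈ 2.69%


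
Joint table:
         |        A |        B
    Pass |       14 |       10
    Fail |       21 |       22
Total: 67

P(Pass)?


P(Pass) = (14+10)/67 = 24/67

P(Pass) = 24/67 ≈ 35.82%


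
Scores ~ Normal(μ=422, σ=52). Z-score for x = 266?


z = (x - μ)/σ = (266 - 422)/52 = -3.0

z = -3.0


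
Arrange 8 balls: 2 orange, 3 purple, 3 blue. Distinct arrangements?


8!/(2!×3!×3!) = 560

560


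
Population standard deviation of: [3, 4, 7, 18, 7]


Mean = 39/5
  (3-39/5)²=576/25
  (4-39/5)²=361/25
  (7-39/5)²=16/25
  (18-39/5)²=2601/25
  (7-39/5)²=16/25
Σ(x-μ)² = 714/5
σ² = (714/5)/5 = 714/25

σ = √(714/25) ≈ 5.3442


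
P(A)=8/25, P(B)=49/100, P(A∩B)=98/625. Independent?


P(A)×P(B) = 98/625
P(A∩B) = 98/625
Equal ✓ → Independent

Yes, independent


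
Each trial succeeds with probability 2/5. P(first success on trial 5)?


Geometric: P(X=5) = (1-p)^(k-1)×p = (3/5)^4×2/5 = 162/3125

P(X=5) = 162/3125 ≈ 5.18%


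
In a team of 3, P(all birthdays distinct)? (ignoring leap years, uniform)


P(all different) = Π(365-i)/365 for i=0..2
= (365/365)×(364/365)×...×(363/365)
= 0.991796

P ≈ 0.9918 ≈ 99.18%


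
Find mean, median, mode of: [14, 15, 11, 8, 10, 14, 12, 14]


Sorted: [8, 10, 11, 12, 14, 14, 14, 15]
Mean = 98/8 = 49/4
Median = 13
Freq: {14: 3, 15: 1, 11: 1, 8: 1, 10: 1, 12: 1}
Mode: [14]

Mean=49/4, Median=13, Mode=14


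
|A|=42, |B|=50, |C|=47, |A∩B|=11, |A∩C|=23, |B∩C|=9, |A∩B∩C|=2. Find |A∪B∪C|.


|A∪B∪C| = 42+50+47-11-23-9+2 = 98

|A∪B∪C| = 98


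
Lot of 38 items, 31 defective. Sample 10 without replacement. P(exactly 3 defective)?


Hypergeometric: C(31,3)×C(7,7)/C(38,10)
= 4495×1/472733756 = 5/525844

P(X=3) = 5/525844 ≈ 0.00%


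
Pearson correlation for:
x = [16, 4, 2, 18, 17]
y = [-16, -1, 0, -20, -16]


n=5, Σx=57, Σy=-53, Σxy=-892, Σx²=889, Σy²=913
r = (5×(-892) - 57×(-53))/√((5×889 - 57²)(5×913 - (-53)²))
= -1439/√(1196×1756) = -1439/√2100176 ≈ -1439/1449.1984 ≈ -0.9930

r ≈ -0.9930


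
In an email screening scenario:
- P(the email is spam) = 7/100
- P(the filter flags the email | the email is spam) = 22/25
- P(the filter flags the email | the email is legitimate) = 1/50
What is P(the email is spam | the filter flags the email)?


Using Bayes' theorem:
P(A|B) = P(B|A)·P(A) / P(B)

P(the filter flags the email) = 22/25 × 7/100 + 1/50 × 93/100
= 77/1250 + 93/5000 = 401/5000

P(the email is spam|the filter flags the email) = (77/1250) / (401/5000) = 308/401

P(the email is spam|the filter flags the email) = 308/401 ≈ 76.81%


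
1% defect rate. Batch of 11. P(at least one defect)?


P(all good) = (99/100)^11 = 8953382542587164451099/10000000000000000000000
P(≥1 defect) = 1046617457412835548901/10000000000000000000000

P = 1046617457412835548901/10000000000000000000000 ≈ 10.47%


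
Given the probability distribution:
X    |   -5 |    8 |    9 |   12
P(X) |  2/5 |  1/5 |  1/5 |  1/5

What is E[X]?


E[X] = Σ x·P(X=x)
= (-5)×(2/5) + (8)×(1/5) + (9)×(1/5) + (12)×(1/5)
= 19/5

E[X] = 19/5


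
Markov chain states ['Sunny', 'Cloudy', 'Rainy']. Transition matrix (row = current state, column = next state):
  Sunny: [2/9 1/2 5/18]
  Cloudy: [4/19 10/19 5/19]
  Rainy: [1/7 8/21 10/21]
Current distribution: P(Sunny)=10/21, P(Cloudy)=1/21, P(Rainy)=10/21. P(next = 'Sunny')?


P(next=Sunny) = Σᵢ P(now=i)×P(i→Sunny)
= 10/21×2/9 + 1/21×4/19 + 10/21×1/7
= 20/189 + 4/399 + 10/147 = 4622/25137

P = 4622/25137 ≈ 0.1839


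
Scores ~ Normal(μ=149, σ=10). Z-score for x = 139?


z = (x - μ)/σ = (139 - 149)/10 = -1.0

z = -1.0


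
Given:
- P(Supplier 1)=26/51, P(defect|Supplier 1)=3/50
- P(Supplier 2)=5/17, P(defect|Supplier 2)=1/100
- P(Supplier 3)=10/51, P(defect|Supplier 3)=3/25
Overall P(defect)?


P(B) = Σ P(B|Aᵢ)×P(Aᵢ)
  3/50×26/51 = 13/425
  1/100×5/17 = 1/340
  3/25×10/51 = 2/85
Sum = 97/1700

P(defect) = 97/1700 ≈ 5.71%


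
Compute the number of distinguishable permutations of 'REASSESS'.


Letters: 8, freq: {'R': 1, 'E': 2, 'A': 1, 'S': 4}
8!/(1!×2!×1!×4!) = 40320/48 = 840

840


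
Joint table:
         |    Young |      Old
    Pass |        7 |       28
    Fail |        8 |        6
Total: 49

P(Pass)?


P(Pass) = (7+28)/49 = 35/49 = 5/7

P(Pass) = 5/7 ≈ 71.43%
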